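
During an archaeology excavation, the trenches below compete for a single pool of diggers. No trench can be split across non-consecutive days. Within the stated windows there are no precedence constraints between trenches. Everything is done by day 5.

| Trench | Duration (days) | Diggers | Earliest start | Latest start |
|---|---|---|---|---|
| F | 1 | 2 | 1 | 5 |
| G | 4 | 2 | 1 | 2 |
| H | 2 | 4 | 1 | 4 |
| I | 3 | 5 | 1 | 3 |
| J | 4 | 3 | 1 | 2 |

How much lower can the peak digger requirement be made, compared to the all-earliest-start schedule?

Early-start peak: d1:16  d2:14  d3:10  d4:5  d5:0 ⇒ 16.
Leveled (F@1, G@1, H@1, I@3, J@2): d1:8  d2:9  d3:10  d4:10  d5:8 ⇒ 10.
Reduction 16 − 10 = 6.

6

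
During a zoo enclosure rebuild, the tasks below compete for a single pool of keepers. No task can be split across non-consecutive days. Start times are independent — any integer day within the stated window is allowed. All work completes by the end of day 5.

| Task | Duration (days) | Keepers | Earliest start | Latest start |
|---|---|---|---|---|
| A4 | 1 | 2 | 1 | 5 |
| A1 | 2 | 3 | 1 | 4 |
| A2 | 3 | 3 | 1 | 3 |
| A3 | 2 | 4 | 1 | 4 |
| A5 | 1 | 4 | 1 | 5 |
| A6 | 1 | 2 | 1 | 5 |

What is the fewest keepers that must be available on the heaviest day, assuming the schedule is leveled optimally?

7

Early-start (A4@1, A1@1, A2@1, A3@1, A5@1, A6@1) gives peak 18: d1:18  d2:10  d3:3  d4:0  d5:0.
Shift A2→2, A3→3, A5→5.
Schedule A4@1, A1@1, A2@2, A3@3, A5@5, A6@1: d1:7  d2:6  d3:7  d4:7  d5:4 — peak 7.
Total keeper-days = 31 over 5 days ⇒ peak ≥ ⌈31/5⌉ = 7, so 7 is optimal.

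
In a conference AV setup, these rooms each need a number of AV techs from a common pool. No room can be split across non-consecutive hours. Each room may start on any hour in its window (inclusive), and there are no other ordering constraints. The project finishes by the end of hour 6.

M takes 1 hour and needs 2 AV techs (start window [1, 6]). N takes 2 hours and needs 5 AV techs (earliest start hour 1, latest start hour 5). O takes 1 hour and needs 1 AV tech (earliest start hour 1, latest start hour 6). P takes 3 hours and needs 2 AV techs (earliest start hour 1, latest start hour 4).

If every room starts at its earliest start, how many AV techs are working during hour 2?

7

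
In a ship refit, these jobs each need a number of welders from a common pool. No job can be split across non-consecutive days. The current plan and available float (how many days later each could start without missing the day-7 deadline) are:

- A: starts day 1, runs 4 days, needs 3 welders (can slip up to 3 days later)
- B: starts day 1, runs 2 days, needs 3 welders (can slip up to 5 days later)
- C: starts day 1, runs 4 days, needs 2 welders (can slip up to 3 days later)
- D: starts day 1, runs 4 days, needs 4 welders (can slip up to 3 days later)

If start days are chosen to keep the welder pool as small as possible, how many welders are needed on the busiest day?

9

Early-start (A@1, B@1, C@1, D@1) gives peak 12: d1:12  d2:12  d3:9  d4:9  d5:0  d6:0  d7:0.
Shift D→3.
Schedule A@1, B@1, C@1, D@3: d1:8  d2:8  d3:9  d4:9  d5:4  d6:4  d7:0 — peak 9.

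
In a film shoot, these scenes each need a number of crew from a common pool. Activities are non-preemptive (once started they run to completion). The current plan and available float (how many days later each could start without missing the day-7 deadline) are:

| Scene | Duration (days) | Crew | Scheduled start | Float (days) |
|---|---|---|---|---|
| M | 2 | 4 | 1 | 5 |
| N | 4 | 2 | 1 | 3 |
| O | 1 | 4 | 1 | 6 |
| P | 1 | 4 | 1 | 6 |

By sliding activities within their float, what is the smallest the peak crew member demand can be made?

Early-start (M@1, N@1, O@1, P@1) gives peak 14: d1:14  d2:6  d3:2  d4:2  d5:0  d6:0  d7:0.
Shift O→3, P→4.
Schedule M@1, N@1, O@3, P@4: d1:6  d2:6  d3:6  d4:6  d5:0  d6:0  d7:0 — peak 6.

6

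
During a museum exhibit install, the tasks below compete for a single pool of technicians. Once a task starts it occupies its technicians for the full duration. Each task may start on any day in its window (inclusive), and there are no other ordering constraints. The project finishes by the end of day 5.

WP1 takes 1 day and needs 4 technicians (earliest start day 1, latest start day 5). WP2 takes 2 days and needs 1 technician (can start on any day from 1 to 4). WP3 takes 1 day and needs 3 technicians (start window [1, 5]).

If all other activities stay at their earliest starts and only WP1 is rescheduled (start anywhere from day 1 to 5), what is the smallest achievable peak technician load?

4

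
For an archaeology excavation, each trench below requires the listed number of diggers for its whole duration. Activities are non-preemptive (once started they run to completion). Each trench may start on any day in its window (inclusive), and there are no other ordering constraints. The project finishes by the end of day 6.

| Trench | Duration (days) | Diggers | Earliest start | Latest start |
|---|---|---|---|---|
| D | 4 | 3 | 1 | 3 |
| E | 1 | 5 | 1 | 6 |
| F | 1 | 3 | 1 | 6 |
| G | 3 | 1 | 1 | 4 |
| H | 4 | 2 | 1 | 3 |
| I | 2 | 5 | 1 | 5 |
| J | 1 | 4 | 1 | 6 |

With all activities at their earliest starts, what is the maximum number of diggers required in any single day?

23

Early-start schedule: D@1, E@1, F@1, G@1, H@1, I@1, J@1.
Load per day: day 1: 23, day 2: 11, day 3: 6, day 4: 5, day 5: 0, day 6: 0.
Peak is 23.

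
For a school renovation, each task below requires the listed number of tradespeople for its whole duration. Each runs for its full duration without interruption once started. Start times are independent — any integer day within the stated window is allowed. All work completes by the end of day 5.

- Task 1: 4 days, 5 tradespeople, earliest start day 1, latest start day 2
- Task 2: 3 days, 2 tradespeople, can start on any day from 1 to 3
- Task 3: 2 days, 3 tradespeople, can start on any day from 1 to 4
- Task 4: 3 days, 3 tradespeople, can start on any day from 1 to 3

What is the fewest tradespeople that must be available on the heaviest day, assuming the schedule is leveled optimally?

Early-start (Task 1@1, Task 2@1, Task 3@1, Task 4@1) gives peak 13: d1:13  d2:13  d3:10  d4:5  d5:0.
Shift Task 4→3.
Schedule Task 1@1, Task 2@1, Task 3@1, Task 4@3: d1:10  d2:10  d3:10  d4:8  d5:3 — peak 10.

10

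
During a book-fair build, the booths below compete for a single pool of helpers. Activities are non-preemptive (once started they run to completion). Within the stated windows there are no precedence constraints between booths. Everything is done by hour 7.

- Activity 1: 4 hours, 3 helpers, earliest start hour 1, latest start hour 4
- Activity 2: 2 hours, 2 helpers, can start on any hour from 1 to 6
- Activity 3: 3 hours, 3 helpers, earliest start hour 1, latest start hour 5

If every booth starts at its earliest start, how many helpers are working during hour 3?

6

At early start, hour 3 has: Activity 1, Activity 3.
Demand: 3 + 3 = 6.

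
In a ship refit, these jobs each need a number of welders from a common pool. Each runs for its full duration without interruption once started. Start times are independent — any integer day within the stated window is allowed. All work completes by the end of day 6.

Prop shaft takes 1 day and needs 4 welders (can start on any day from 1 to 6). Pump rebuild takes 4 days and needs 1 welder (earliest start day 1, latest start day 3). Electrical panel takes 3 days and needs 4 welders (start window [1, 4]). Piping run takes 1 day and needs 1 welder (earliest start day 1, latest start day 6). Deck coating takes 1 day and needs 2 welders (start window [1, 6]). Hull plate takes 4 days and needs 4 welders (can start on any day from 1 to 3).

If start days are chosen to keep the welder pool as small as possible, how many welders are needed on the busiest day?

9

Early-start (Prop shaft@1, Pump rebuild@1, Electrical panel@1, Piping run@1, Deck coating@1, Hull plate@1) gives peak 16: d1:16  d2:9  d3:9  d4:5  d5:0  d6:0.
Shift Piping run→2, Deck coating→2, Hull plate→3.
Schedule Prop shaft@1, Pump rebuild@1, Electrical panel@1, Piping run@2, Deck coating@2, Hull plate@3: d1:9  d2:8  d3:9  d4:5  d5:4  d6:4 — peak 9.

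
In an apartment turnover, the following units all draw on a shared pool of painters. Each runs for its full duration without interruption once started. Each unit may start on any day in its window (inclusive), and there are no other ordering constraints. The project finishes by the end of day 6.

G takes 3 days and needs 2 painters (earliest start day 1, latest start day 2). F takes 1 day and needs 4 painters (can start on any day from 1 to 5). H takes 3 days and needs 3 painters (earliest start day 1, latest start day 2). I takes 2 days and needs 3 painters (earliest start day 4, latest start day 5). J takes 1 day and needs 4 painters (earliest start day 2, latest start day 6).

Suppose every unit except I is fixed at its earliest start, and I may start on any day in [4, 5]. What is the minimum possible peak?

9

I@4: d1:9  d2:9  d3:5  d4:3  d5:3  d6:0 → peak 9
I@5: d1:9  d2:9  d3:5  d4:0  d5:3  d6:3 → peak 9
Best is I@4, peak 9.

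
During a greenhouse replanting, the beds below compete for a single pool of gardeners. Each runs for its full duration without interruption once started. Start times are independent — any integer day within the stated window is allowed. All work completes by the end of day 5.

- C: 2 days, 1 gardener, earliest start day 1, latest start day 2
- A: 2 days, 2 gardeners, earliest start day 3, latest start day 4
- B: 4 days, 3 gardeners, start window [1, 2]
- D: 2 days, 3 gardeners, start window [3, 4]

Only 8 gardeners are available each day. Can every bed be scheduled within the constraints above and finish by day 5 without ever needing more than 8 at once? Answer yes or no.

yes

Schedule C@1, A@3, B@1, D@3: d1:4  d2:4  d3:8  d4:8  d5:0 — peak 8 ≤ 8.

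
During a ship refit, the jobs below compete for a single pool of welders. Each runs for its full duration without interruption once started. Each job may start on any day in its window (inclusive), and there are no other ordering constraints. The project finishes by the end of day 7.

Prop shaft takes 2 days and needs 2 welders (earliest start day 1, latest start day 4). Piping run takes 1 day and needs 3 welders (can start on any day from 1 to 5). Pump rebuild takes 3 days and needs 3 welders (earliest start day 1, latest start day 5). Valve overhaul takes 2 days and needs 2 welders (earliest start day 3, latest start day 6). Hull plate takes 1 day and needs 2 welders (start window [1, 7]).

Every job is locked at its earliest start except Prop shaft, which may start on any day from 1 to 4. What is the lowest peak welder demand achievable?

Prop shaft@1: d1:10  d2:5  d3:5  d4:2  d5:0  d6:0  d7:0 → peak 10
Prop shaft@2: d1:8  d2:5  d3:7  d4:2  d5:0  d6:0  d7:0 → peak 8
Prop shaft@3: d1:8  d2:3  d3:7  d4:4  d5:0  d6:0  d7:0 → peak 8
Prop shaft@4: d1:8  d2:3  d3:5  d4:4  d5:2  d6:0  d7:0 → peak 8
Best is Prop shaft@2, peak 8.

8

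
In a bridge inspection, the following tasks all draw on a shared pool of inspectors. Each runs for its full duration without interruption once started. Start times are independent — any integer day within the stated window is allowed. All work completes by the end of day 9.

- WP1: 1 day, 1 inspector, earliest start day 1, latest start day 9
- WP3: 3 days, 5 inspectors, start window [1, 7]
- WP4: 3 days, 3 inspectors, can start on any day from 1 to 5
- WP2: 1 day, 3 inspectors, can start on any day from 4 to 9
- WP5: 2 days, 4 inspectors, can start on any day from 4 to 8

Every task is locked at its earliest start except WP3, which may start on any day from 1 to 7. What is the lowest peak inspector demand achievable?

WP3@1: d1:9  d2:8  d3:8  d4:7  d5:4  d6:0  d7:0  d8:0  d9:0 → peak 9
WP3@2: d1:4  d2:8  d3:8  d4:12  d5:4  d6:0  d7:0  d8:0  d9:0 → peak 12
WP3@3: d1:4  d2:3  d3:8  d4:12  d5:9  d6:0  d7:0  d8:0  d9:0 → peak 12
WP3@4: d1:4  d2:3  d3:3  d4:12  d5:9  d6:5  d7:0  d8:0  d9:0 → peak 12
WP3@5: d1:4  d2:3  d3:3  d4:7  d5:9  d6:5  d7:5  d8:0  d9:0 → peak 9
WP3@6: d1:4  d2:3  d3:3  d4:7  d5:4  d6:5  d7:5  d8:5  d9:0 → peak 7
WP3@7: d1:4  d2:3  d3:3  d4:7  d5:4  d6:0  d7:5  d8:5  d9:5 → peak 7
Best is WP3@6, peak 7.

7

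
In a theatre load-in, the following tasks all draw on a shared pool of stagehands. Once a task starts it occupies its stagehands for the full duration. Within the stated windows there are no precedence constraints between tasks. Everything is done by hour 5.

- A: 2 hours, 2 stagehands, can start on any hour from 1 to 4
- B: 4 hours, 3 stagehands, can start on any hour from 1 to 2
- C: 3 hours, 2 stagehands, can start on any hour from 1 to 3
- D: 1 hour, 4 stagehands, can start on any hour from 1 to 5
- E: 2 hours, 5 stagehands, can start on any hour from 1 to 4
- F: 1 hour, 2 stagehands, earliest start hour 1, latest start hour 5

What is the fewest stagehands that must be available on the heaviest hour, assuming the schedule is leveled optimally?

8

Early-start (A@1, B@1, C@1, D@1, E@1, F@1) gives peak 18: h1:18  h2:12  h3:5  h4:3  h5:0.
Shift B→2, E→4, F→3.
Schedule A@1, B@2, C@1, D@1, E@4, F@3: h1:8  h2:7  h3:7  h4:8  h5:8 — peak 8.
Total stagehand-hours = 38 over 5 hours ⇒ peak ≥ ⌈38/5⌉ = 8, so 8 is optimal.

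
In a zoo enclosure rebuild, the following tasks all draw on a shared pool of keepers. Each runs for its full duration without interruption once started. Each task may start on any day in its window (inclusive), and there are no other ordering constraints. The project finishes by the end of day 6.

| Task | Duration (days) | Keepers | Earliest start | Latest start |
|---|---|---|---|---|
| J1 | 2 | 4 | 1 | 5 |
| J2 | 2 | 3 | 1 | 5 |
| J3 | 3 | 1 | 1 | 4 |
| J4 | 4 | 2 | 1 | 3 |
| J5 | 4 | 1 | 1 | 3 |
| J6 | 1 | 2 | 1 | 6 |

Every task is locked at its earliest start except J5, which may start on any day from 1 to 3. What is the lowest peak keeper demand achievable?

12

J5@1: d1:13  d2:11  d3:4  d4:3  d5:0  d6:0 → peak 13
J5@2: d1:12  d2:11  d3:4  d4:3  d5:1  d6:0 → peak 12
J5@3: d1:12  d2:10  d3:4  d4:3  d5:1  d6:1 → peak 12
Best is J5@2, peak 12.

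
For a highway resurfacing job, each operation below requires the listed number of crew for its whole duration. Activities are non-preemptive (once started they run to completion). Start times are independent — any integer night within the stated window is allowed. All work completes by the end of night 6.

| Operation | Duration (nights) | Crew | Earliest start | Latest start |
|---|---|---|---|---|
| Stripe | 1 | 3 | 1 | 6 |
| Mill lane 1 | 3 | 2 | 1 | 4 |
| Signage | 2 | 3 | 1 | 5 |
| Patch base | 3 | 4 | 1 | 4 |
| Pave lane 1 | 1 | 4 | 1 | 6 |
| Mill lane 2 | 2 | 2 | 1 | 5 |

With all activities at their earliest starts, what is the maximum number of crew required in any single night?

18

Early-start schedule: Stripe@1, Mill lane 1@1, Signage@1, Patch base@1, Pave lane 1@1, Mill lane 2@1.
Load per night: night 1: 18, night 2: 11, night 3: 6, night 4: 0, night 5: 0, night 6: 0.
Peak is 18.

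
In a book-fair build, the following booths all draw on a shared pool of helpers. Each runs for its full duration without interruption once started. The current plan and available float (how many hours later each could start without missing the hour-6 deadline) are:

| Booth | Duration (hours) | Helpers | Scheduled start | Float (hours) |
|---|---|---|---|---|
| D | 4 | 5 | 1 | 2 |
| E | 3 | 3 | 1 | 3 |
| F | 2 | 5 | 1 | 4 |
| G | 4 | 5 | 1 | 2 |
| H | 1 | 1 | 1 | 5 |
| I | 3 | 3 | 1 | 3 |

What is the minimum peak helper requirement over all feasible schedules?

Early-start (D@1, E@1, F@1, G@1, H@1, I@1) gives peak 22: h1:22  h2:21  h3:16  h4:10  h5:0  h6:0.
Shift G→3, H→5, I→4.
Schedule D@1, E@1, F@1, G@3, H@5, I@4: h1:13  h2:13  h3:13  h4:13  h5:9  h6:8 — peak 13.

13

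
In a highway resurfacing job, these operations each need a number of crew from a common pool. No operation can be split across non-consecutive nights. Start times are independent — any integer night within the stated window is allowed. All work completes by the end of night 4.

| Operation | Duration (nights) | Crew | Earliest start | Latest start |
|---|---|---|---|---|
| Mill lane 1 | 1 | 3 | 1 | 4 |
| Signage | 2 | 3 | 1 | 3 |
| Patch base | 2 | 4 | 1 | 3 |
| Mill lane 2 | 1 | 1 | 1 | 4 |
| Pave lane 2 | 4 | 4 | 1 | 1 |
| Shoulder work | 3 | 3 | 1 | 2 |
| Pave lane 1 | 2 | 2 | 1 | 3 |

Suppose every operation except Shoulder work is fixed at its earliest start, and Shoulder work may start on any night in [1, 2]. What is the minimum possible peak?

Shoulder work@1: n1:20  n2:16  n3:7  n4:4 → peak 20
Shoulder work@2: n1:17  n2:16  n3:7  n4:7 → peak 17
Best is Shoulder work@2, peak 17.

17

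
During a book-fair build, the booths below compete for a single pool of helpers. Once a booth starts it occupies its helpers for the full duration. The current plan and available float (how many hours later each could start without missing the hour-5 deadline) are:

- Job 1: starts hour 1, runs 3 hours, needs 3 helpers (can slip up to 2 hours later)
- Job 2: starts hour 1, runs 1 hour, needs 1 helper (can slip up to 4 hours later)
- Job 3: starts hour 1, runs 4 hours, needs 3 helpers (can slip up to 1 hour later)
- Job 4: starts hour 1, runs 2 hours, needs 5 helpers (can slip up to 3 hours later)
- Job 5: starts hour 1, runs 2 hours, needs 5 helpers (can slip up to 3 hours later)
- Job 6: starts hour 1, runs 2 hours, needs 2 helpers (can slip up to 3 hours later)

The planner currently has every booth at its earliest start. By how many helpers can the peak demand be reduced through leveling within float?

Early-start peak: h1:19  h2:18  h3:6  h4:3  h5:0 ⇒ 19.
Leveled (Job 1@1, Job 2@1, Job 3@1, Job 4@2, Job 5@4, Job 6@4): h1:7  h2:11  h3:11  h4:10  h5:7 ⇒ 11.
Reduction 19 − 11 = 8.

8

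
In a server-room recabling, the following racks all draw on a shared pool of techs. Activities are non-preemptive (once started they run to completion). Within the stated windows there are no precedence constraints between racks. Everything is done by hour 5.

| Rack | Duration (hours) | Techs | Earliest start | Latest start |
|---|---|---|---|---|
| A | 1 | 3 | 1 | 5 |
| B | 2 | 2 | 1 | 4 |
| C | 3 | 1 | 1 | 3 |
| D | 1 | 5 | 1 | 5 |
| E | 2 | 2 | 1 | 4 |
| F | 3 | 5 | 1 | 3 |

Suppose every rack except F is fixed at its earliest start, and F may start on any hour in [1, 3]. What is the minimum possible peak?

13

F@1: h1:18  h2:10  h3:6  h4:0  h5:0 → peak 18
F@2: h1:13  h2:10  h3:6  h4:5  h5:0 → peak 13
F@3: h1:13  h2:5  h3:6  h4:5  h5:5 → peak 13
Best is F@2, peak 13.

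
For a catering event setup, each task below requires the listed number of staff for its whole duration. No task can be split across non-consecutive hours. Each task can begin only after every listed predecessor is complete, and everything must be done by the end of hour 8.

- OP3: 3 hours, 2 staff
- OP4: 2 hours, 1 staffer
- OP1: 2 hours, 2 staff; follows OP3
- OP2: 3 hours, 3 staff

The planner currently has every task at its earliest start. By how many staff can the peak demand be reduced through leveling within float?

Early-start peak: h1:6  h2:6  h3:5  h4:2  h5:2  h6:0  h7:0  h8:0 ⇒ 6.
Leveled (OP3@1, OP4@1, OP1@4, OP2@6): h1:3  h2:3  h3:2  h4:2  h5:2  h6:3  h7:3  h8:3 ⇒ 3.
Reduction 6 − 3 = 3.

3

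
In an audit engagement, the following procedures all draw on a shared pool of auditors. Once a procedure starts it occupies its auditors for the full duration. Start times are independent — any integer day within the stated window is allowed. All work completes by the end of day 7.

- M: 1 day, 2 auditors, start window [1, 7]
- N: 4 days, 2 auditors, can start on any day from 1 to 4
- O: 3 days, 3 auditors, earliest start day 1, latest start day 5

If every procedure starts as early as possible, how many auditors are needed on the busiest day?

7

Early-start schedule: M@1, N@1, O@1.
Load per day: day 1: 7, day 2: 5, day 3: 5, day 4: 2, day 5: 0, day 6: 0, day 7: 0.
Peak is 7.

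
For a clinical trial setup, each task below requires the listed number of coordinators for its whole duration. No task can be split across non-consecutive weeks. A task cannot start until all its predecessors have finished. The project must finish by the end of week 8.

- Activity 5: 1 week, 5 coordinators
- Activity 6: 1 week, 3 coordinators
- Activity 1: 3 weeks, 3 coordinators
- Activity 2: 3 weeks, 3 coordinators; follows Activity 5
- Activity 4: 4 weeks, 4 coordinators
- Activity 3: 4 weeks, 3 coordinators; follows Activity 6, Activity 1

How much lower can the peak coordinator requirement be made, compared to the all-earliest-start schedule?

Early-start peak: w1:15  w2:10  w3:10  w4:10  w5:3  w6:3  w7:3  w8:0 ⇒ 15.
Leveled (Activity 5@1, Activity 6@1, Activity 1@2, Activity 2@2, Activity 4@5, Activity 3@5): w1:8  w2:6  w3:6  w4:6  w5:7  w6:7  w7:7  w8:7 ⇒ 8.
Reduction 15 − 8 = 7.

7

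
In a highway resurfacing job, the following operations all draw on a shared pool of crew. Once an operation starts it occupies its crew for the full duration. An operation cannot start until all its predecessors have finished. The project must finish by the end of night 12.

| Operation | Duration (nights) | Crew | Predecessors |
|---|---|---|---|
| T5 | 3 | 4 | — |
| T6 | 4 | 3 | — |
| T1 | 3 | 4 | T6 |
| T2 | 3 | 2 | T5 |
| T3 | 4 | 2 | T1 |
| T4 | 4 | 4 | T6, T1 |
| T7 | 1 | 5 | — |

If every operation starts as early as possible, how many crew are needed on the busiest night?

Early-start schedule: T5@1, T6@1, T1@5, T2@4, T3@8, T4@8, T7@1.
Load per night: night 1: 12, night 2: 7, night 3: 7, night 4: 5, night 5: 6, night 6: 6, night 7: 4, night 8: 6, night 9: 6, night 10: 6, night 11: 6, night 12: 0.
Peak is 12.

12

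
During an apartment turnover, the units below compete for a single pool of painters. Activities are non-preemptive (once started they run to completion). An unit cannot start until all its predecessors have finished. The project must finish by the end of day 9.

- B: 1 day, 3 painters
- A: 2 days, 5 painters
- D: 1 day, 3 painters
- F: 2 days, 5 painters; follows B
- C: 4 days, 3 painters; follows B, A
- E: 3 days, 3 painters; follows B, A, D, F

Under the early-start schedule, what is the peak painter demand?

11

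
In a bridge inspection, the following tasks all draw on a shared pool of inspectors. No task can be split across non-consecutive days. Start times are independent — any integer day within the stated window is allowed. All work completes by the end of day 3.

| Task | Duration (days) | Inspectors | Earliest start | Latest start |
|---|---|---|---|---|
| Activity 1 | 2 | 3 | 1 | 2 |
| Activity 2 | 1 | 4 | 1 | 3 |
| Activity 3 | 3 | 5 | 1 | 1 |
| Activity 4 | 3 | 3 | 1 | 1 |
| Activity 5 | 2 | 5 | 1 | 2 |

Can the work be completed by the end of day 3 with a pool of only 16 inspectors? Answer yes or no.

Schedule Activity 1@1, Activity 2@1, Activity 3@1, Activity 4@1, Activity 5@2: d1:15  d2:16  d3:13 — peak 16 ≤ 16.

yes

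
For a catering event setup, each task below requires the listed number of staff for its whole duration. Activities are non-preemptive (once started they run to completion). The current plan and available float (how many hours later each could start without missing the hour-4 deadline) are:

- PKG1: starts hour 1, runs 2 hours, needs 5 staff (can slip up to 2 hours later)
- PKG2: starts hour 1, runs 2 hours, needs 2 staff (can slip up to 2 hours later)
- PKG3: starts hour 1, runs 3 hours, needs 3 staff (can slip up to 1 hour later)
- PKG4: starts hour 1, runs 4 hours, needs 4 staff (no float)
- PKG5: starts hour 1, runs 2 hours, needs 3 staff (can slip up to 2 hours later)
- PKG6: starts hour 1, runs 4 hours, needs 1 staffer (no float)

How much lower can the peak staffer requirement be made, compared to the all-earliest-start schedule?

5

Early-start peak: h1:18  h2:18  h3:8  h4:5 ⇒ 18.
Leveled (PKG1@1, PKG2@3, PKG3@1, PKG4@1, PKG5@3, PKG6@1): h1:13  h2:13  h3:13  h4:10 ⇒ 13.
Reduction 18 − 13 = 5.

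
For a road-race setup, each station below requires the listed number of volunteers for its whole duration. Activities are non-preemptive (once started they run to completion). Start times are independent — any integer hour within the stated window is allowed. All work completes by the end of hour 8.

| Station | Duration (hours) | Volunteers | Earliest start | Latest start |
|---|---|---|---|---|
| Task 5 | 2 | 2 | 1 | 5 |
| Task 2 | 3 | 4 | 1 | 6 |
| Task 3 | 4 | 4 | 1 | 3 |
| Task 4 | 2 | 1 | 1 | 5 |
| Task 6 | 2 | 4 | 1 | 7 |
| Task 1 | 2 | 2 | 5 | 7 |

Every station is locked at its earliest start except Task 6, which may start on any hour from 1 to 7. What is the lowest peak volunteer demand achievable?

11

Task 6@1: h1:15  h2:15  h3:8  h4:4  h5:2  h6:2  h7:0  h8:0 → peak 15
Task 6@2: h1:11  h2:15  h3:12  h4:4  h5:2  h6:2  h7:0  h8:0 → peak 15
Task 6@3: h1:11  h2:11  h3:12  h4:8  h5:2  h6:2  h7:0  h8:0 → peak 12
Task 6@4: h1:11  h2:11  h3:8  h4:8  h5:6  h6:2  h7:0  h8:0 → peak 11
Task 6@5: h1:11  h2:11  h3:8  h4:4  h5:6  h6:6  h7:0  h8:0 → peak 11
Task 6@6: h1:11  h2:11  h3:8  h4:4  h5:2  h6:6  h7:4  h8:0 → peak 11
Task 6@7: h1:11  h2:11  h3:8  h4:4  h5:2  h6:2  h7:4  h8:4 → peak 11
Best is Task 6@4, peak 11.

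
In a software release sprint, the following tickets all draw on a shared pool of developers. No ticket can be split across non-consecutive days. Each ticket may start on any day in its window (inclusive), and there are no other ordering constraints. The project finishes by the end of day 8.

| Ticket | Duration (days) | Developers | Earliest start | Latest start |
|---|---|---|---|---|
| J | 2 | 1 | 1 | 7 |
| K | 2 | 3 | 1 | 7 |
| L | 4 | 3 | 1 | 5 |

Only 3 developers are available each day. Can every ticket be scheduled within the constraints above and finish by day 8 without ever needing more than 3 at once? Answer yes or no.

Schedule J@1, K@3, L@5: d1:1  d2:1  d3:3  d4:3  d5:3  d6:3  d7:3  d8:3 — peak 3 ≤ 3.

yes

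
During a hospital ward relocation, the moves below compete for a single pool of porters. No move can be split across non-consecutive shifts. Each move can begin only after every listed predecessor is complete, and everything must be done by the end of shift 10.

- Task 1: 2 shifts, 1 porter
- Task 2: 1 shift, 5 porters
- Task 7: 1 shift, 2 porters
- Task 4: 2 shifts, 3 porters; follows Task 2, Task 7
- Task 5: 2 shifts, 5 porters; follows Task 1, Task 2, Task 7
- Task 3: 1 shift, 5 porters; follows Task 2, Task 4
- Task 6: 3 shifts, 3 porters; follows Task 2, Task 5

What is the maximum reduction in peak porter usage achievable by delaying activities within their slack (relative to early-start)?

Early-start peak: s1:8  s2:4  s3:8  s4:10  s5:3  s6:3  s7:3  s8:0  s9:0  s10:0 ⇒ 10.
Leveled (Task 1@2, Task 2@1, Task 7@2, Task 4@3, Task 5@5, Task 3@7, Task 6@8): s1:5  s2:3  s3:4  s4:3  s5:5  s6:5  s7:5  s8:3  s9:3  s10:3 ⇒ 5.
Reduction 10 − 5 = 5.

5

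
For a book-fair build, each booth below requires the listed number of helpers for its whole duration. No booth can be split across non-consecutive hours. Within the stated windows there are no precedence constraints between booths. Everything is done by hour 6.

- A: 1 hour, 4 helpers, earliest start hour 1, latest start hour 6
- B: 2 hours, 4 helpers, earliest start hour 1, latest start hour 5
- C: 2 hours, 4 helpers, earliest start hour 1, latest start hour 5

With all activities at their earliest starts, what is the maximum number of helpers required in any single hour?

12

Early-start schedule: A@1, B@1, C@1.
Load per hour: hour 1: 12, hour 2: 8, hour 3: 0, hour 4: 0, hour 5: 0, hour 6: 0.
Peak is 12.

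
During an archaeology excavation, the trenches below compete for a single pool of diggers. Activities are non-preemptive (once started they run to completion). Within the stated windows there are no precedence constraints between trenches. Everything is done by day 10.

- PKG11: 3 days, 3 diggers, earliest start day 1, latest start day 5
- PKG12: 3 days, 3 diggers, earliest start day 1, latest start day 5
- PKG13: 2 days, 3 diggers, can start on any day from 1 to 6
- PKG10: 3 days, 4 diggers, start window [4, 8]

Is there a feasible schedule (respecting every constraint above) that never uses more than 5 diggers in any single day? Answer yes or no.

no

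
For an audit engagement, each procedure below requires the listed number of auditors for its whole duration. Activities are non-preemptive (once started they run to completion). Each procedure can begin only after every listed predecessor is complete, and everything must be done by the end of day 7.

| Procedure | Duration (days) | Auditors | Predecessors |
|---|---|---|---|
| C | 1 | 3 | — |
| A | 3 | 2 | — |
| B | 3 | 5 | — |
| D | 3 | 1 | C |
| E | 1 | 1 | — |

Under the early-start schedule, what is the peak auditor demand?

Early-start schedule: C@1, A@1, B@1, D@2, E@1.
Load per day: day 1: 11, day 2: 8, day 3: 8, day 4: 1, day 5: 0, day 6: 0, day 7: 0.
Peak is 11.

11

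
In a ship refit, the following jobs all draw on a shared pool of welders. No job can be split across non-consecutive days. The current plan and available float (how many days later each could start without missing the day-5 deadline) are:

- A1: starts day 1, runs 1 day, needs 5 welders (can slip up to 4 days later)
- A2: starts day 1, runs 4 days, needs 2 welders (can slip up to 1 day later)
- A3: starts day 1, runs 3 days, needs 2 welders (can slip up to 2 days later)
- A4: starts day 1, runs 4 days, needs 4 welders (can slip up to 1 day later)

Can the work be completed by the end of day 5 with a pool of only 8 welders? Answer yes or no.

yes

Schedule A1@1, A2@1, A3@2, A4@2: d1:7  d2:8  d3:8  d4:8  d5:4 — peak 8 ≤ 8.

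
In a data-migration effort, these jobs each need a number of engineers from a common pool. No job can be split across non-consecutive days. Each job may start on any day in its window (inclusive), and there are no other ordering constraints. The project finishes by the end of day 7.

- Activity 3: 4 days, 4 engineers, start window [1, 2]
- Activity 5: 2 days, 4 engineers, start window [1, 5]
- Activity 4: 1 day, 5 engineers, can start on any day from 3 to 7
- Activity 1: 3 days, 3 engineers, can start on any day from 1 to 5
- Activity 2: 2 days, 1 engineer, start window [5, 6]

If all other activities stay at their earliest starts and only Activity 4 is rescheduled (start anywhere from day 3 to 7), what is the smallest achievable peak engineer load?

11

Activity 4@3: d1:11  d2:11  d3:12  d4:4  d5:1  d6:1  d7:0 → peak 12
Activity 4@4: d1:11  d2:11  d3:7  d4:9  d5:1  d6:1  d7:0 → peak 11
Activity 4@5: d1:11  d2:11  d3:7  d4:4  d5:6  d6:1  d7:0 → peak 11
Activity 4@6: d1:11  d2:11  d3:7  d4:4  d5:1  d6:6  d7:0 → peak 11
Activity 4@7: d1:11  d2:11  d3:7  d4:4  d5:1  d6:1  d7:5 → peak 11
Best is Activity 4@4, peak 11.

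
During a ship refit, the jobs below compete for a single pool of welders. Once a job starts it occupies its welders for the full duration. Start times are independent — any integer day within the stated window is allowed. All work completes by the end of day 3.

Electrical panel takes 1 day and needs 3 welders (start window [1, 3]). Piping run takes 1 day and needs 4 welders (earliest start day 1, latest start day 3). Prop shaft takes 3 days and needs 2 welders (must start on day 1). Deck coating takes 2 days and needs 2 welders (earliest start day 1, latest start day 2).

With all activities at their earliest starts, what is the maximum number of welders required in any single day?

Early-start schedule: Electrical panel@1, Piping run@1, Prop shaft@1, Deck coating@1.
Load per day: day 1: 11, day 2: 4, day 3: 2.
Peak is 11.

11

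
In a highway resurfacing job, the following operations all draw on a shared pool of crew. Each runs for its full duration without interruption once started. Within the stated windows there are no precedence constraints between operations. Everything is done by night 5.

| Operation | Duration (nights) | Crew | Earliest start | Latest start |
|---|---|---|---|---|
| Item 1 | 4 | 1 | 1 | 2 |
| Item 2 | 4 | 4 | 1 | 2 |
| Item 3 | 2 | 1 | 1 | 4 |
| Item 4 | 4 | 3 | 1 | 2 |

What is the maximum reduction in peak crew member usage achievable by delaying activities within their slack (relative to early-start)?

Early-start peak: n1:9  n2:9  n3:8  n4:8  n5:0 ⇒ 9.
Leveled (Item 1@1, Item 2@1, Item 3@1, Item 4@1): n1:9  n2:9  n3:8  n4:8  n5:0 ⇒ 9.
Reduction 9 − 9 = 0.

0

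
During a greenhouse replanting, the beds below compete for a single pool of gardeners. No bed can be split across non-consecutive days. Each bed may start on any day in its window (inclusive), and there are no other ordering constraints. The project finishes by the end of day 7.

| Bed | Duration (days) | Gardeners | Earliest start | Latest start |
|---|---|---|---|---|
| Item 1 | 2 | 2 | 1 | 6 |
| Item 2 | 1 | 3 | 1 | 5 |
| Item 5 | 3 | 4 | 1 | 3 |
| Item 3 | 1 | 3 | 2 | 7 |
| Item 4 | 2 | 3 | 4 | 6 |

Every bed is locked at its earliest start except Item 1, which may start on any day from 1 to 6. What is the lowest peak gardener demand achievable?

7

Item 1@1: d1:9  d2:9  d3:4  d4:3  d5:3  d6:0  d7:0 → peak 9
Item 1@2: d1:7  d2:9  d3:6  d4:3  d5:3  d6:0  d7:0 → peak 9
Item 1@3: d1:7  d2:7  d3:6  d4:5  d5:3  d6:0  d7:0 → peak 7
Item 1@4: d1:7  d2:7  d3:4  d4:5  d5:5  d6:0  d7:0 → peak 7
Item 1@5: d1:7  d2:7  d3:4  d4:3  d5:5  d6:2  d7:0 → peak 7
Item 1@6: d1:7  d2:7  d3:4  d4:3  d5:3  d6:2  d7:2 → peak 7
Best is Item 1@3, peak 7.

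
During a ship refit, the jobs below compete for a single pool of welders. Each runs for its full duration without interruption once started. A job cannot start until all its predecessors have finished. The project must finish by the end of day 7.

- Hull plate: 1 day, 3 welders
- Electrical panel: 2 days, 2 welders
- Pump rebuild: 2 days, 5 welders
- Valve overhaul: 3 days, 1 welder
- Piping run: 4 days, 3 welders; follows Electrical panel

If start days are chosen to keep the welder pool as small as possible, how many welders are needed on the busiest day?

7

Early-start (Hull plate@1, Electrical panel@1, Pump rebuild@1, Valve overhaul@1, Piping run@3) gives peak 11: d1:11  d2:8  d3:4  d4:3  d5:3  d6:3  d7:0.
Shift Pump rebuild→2, Valve overhaul→3, Piping run→4.
Schedule Hull plate@1, Electrical panel@1, Pump rebuild@2, Valve overhaul@3, Piping run@4: d1:5  d2:7  d3:6  d4:4  d5:4  d6:3  d7:3 — peak 7.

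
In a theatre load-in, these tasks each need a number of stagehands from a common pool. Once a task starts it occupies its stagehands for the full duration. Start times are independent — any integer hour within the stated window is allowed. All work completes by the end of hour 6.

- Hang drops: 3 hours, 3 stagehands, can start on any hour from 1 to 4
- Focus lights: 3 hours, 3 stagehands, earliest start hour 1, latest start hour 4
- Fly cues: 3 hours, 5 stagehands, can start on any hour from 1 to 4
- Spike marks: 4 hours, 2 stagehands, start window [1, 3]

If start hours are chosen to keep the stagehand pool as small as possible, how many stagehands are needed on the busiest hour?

Early-start (Hang drops@1, Focus lights@1, Fly cues@1, Spike marks@1) gives peak 13: h1:13  h2:13  h3:13  h4:2  h5:0  h6:0.
Shift Fly cues→4.
Schedule Hang drops@1, Focus lights@1, Fly cues@4, Spike marks@1: h1:8  h2:8  h3:8  h4:7  h5:5  h6:5 — peak 8.

8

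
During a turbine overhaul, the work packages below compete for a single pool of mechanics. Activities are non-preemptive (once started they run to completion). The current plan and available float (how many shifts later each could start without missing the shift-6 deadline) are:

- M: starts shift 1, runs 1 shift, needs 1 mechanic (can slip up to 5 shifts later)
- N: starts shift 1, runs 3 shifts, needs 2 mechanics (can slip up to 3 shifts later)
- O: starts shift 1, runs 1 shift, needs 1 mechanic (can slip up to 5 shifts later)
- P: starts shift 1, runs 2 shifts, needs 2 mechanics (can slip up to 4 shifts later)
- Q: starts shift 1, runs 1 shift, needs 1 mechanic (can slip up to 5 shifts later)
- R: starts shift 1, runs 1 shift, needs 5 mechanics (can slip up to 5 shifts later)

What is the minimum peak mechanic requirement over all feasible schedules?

Early-start (M@1, N@1, O@1, P@1, Q@1, R@1) gives peak 12: s1:12  s2:4  s3:2  s4:0  s5:0  s6:0.
Shift P→2, R→4.
Schedule M@1, N@1, O@1, P@2, Q@1, R@4: s1:5  s2:4  s3:4  s4:5  s5:0  s6:0 — peak 5.

5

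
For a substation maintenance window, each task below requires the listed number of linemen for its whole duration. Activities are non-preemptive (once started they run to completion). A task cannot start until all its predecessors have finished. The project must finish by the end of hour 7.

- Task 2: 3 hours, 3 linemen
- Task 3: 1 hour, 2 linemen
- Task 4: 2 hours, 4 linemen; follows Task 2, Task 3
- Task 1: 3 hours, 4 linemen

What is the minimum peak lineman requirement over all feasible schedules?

Early-start (Task 2@1, Task 3@1, Task 4@4, Task 1@1) gives peak 9: h1:9  h2:7  h3:7  h4:4  h5:4  h6:0  h7:0.
Shift Task 4→5, Task 1→2.
Schedule Task 2@1, Task 3@1, Task 4@5, Task 1@2: h1:5  h2:7  h3:7  h4:4  h5:4  h6:4  h7:0 — peak 7.

7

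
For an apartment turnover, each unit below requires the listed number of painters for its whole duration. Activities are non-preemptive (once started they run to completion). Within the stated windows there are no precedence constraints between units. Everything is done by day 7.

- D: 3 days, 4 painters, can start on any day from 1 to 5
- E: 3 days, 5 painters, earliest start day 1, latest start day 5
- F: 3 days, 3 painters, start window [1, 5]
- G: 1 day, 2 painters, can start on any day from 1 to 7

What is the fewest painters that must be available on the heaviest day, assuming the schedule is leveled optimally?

7

Early-start (D@1, E@1, F@1, G@1) gives peak 14: d1:14  d2:12  d3:12  d4:0  d5:0  d6:0  d7:0.
Shift E→4, G→4.
Schedule D@1, E@4, F@1, G@4: d1:7  d2:7  d3:7  d4:7  d5:5  d6:5  d7:0 — peak 7.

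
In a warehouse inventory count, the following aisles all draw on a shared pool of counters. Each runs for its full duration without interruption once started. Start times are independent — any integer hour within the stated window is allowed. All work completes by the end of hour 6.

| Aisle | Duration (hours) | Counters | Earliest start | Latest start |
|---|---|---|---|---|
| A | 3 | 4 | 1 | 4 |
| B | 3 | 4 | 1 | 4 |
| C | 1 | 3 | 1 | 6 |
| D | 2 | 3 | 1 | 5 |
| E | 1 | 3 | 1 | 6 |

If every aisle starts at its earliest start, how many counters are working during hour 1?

At early start, hour 1 has: A, B, C, D, E.
Demand: 4 + 4 + 3 + 3 + 3 = 17.

17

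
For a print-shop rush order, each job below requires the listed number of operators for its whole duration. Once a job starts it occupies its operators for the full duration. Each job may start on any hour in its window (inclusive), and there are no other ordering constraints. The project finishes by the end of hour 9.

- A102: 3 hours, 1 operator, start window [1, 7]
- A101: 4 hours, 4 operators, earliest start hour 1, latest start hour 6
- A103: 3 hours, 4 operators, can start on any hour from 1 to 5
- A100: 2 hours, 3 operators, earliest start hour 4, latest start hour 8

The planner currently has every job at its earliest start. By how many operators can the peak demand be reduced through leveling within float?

4

Early-start peak: h1:9  h2:9  h3:9  h4:7  h5:3  h6:0  h7:0  h8:0  h9:0 ⇒ 9.
Leveled (A102@1, A101@1, A103@5, A100@8): h1:5  h2:5  h3:5  h4:4  h5:4  h6:4  h7:4  h8:3  h9:3 ⇒ 5.
Reduction 9 − 5 = 4.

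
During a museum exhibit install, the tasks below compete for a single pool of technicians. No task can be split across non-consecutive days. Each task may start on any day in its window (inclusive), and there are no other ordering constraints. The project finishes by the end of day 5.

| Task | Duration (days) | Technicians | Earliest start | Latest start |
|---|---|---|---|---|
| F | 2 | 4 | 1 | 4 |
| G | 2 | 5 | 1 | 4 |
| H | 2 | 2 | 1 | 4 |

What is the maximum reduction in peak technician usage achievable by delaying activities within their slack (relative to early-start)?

5

Early-start peak: d1:11  d2:11  d3:0  d4:0  d5:0 ⇒ 11.
Leveled (F@1, G@3, H@1): d1:6  d2:6  d3:5  d4:5  d5:0 ⇒ 6.
Reduction 11 − 6 = 5.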